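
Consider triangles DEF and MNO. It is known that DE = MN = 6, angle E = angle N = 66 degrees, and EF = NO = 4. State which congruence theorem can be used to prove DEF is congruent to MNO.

The given information provides:
DE = MN = 6, angle E = angle N = 66 degrees, and EF = NO = 4
This matches the SAS congruence theorem.
Two pairs of corresponding sides and the included angle are equal (Side-Angle-Side).

SAS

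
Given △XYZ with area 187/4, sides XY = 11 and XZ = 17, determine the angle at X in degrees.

From the SAS area formula Area = (1/2)ab sin(C), rearranging gives sin(C) = 2*Area/(ab).
sin(C) = 2 * 187/4 / (187) = 1/2.
Therefore C = arcsin(1/2) = 30°.
Since sin(180° - C) = sin(C), the obtuse angle 150° gives the same area, so C = 30° or C = 150°.

30° or 150°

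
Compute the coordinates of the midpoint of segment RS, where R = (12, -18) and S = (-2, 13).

The midpoint is the point halfway along the segment.
Move half the horizontal distance: 12 + (-2 - 12)/2 = 12 + -14/2 = 5
Move half the vertical distance: -18 + (13 - -18)/2 = -18 + 31/2 = -5/2
Midpoint = (5, -5/2)

(5, -5/2)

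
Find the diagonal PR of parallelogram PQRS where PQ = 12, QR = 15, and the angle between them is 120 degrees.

The diagonal of a parallelogram can be found by treating two adjacent sides and the diagonal as a triangle.
Applying the law of cosines with sides 12, 15 and included angle 120°:
d^2 = 144 + 225 - 360*cos(120°) = 549
d = 3*sqrt(61)

3*sqrt(61)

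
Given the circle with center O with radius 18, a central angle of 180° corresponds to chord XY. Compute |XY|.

Drop a perpendicular from the center to the chord, bisecting both the chord and the central angle.
Each half-chord = r sin(θ/2) = 18 sin(90°).
The full chord = 2 × 18 × sin(90°) = 36.

36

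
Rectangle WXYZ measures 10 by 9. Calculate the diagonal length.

Using the Pythagorean theorem:
d² = 10² + 9² = 100 + 81 = 181
d = sqrt(181)

sqrt(181)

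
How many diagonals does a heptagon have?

Total line segments between 7 vertices = C(7,2) = 21.
Subtract the 7 sides: 21 - 7 = 14 diagonals.

14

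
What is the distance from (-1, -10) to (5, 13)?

d = sqrt((5 - -1)^2 + (13 - -10)^2)
d = sqrt(6^2 + 23^2)
d = sqrt(36 + 529)
d = sqrt(565)

sqrt(565)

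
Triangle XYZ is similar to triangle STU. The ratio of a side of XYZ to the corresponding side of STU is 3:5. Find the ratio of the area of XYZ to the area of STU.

Area scales with the square of linear dimensions. If every length is multiplied by 3/5, then the area is multiplied by (3/5)^2 = 9/25.
The area ratio is 9:25.

9:25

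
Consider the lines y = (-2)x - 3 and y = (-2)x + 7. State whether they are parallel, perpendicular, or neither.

Slope of line 1: m1 = -2
Slope of line 2: m2 = -2
m1 = m2, so the lines are parallel.

Parallel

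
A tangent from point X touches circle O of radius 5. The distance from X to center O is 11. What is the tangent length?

The tangent, radius, and line from the external point to the center form a right triangle.
The right angle is where the tangent meets the radius.
By the Pythagorean theorem: tangent² + 5² = 11²
tangent² = 121 - 25 = 96
tangent = 4*sqrt(6)

4*sqrt(6)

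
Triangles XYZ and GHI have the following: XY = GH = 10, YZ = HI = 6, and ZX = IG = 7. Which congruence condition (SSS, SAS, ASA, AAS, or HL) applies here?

Consider the given information: XY = GH = 10, YZ = HI = 6, and ZX = IG = 7
This is not SAS or ASA: SAS requires two sides and the included angle between them. ASA requires two angles and the side between them.
The correct criterion is SSS. All three pairs of corresponding sides are equal (Side-Side-Side).

SSS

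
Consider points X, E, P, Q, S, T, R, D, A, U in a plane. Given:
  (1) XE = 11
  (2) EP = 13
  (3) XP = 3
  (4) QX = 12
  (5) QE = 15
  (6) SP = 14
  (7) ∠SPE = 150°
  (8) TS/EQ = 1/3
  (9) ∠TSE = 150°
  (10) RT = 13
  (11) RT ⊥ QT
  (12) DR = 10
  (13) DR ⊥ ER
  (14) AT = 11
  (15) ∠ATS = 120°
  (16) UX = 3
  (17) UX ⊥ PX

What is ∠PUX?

Step 1: By the law of cosines on triangle UXP: UP² = 3² + 3² − 2·3·3·cos(90°) = 18, so UP = 3·√2.
Step 2: By the inverse law of cosines on triangle PUX: cos(∠PUX) = ((3·√2)² + 3² − 3²) / (2·3·√2·3) = 18/25.46 = 0.7071, so ∠PUX = 45°.

Therefore, the measure of angle ∠PUX = 45°.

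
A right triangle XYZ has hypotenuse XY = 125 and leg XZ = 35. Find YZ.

Rearranging the Pythagorean theorem to solve for the unknown leg:
leg^2 = hypotenuse^2 - known_leg^2 = 15625 - 1225 = 14400
leg = sqrt(14400) = 120.

120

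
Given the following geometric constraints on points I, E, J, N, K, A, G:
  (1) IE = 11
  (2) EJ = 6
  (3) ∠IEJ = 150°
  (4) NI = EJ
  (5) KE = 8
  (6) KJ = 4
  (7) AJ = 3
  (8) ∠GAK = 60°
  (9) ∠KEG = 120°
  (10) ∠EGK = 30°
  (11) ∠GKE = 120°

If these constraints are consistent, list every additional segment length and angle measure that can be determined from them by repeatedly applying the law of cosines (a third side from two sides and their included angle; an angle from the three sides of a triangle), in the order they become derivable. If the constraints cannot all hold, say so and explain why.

These constraints are not satisfiable: (9), (10) and (11) are the three interior angles of triangle KEG, which must sum to 180°, but 120° + 30° + 120° = 270°. No planar figure meets all of them, so nothing further can be derived.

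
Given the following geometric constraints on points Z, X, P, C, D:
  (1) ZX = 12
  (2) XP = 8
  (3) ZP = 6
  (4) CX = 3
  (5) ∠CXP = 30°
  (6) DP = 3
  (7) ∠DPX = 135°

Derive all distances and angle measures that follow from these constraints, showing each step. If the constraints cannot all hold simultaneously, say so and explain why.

The constraints are consistent.

Step 1: From XP = 8, PD = 3, and ∠XPD = 135°, by the law of cosines:
  XD² = XP² + PD² - 2·XP·PD·cos(135°) = 64 + 9 + 33.94 = 106.9
  XD ≈ 10.34

Step 2: From PX = 8, XC = 3, and ∠PXC = 30°, by the law of cosines:
  PC² = PX² + XC² - 2·PX·XC·cos(30°) = 64 + 9 - 41.57 = 31.43
  PC ≈ 5.61

Step 3: From ZP = 6, ZX = 12, PX = 8, by the inverse law of cosines:
  cos(∠PZX) = (ZP² + ZX² - PX²) / (2·ZP·ZX)
  ∠PZX = 36.34°

Step 4: From XP = 8, XZ = 12, PZ = 6, by the inverse law of cosines:
  cos(∠PXZ) = (XP² + XZ² - PZ²) / (2·XP·XZ)
  ∠PXZ = 26.38°

Step 5: From PX = 8, PZ = 6, XZ = 12, by the inverse law of cosines:
  cos(∠XPZ) = (PX² + PZ² - XZ²) / (2·PX·PZ)
  ∠XPZ = 117.28°

Step 6: From XD = 10.34, XP = 8, DP = 3, by the inverse law of cosines:
  cos(∠DXP) = (XD² + XP² - DP²) / (2·XD·XP)
  ∠DXP = 11.84°

Step 7: From PC = 5.61, PX = 8, CX = 3, by the inverse law of cosines:
  cos(∠CPX) = (PC² + PX² - CX²) / (2·PC·PX)
  ∠CPX = 15.52°

Step 8: From CP = 5.61, CX = 3, PX = 8, by the inverse law of cosines:
  cos(∠PCX) = (CP² + CX² - PX²) / (2·CP·CX)
  ∠PCX = 134.48°

Step 9: From DP = 3, DX = 10.34, PX = 8, by the inverse law of cosines:
  cos(∠PDX) = (DP² + DX² - PX²) / (2·DP·DX)
  ∠PDX = 33.16°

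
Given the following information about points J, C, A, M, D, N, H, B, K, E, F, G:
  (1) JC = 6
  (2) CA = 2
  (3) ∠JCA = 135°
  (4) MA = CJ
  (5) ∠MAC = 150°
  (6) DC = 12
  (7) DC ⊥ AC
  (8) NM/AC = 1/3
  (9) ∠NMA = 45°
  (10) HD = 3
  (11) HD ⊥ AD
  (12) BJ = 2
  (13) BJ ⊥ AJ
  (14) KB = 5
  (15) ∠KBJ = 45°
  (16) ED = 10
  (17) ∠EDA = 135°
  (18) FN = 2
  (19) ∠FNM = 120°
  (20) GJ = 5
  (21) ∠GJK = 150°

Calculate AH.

Step 1: By the law of cosines on triangle DCA: DA² = 12² + 2² − 2·12·2·cos(90°) = 148, so DA = 2·√37.
Step 2: By the law of cosines on triangle ADH: AH² = (2·√37)² + 3² − 2·2·√37·3·cos(90°) = 157, so AH = √157.

Therefore, the length of AH = √157.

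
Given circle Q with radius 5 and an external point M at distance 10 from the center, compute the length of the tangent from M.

tangent = √(d² - r²) = √(10² - 5²) = √(100 - 25) = √75 = 5*sqrt(3)

5*sqrt(3)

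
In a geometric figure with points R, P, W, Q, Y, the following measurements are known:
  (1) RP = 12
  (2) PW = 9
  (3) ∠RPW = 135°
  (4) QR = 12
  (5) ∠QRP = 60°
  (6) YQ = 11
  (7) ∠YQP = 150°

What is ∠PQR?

Step 1: By the law of cosines on triangle QRP: QP² = 12² + 12² − 2·12·12·cos(60°) = 144, so QP = 12.
Step 2: By the inverse law of cosines on triangle PQR: cos(∠PQR) = (12² + 12² − 12²) / (2·12·12) = 144/288 = 0.5, so ∠PQR = 60°.

Therefore, the measure of angle ∠PQR = 60°.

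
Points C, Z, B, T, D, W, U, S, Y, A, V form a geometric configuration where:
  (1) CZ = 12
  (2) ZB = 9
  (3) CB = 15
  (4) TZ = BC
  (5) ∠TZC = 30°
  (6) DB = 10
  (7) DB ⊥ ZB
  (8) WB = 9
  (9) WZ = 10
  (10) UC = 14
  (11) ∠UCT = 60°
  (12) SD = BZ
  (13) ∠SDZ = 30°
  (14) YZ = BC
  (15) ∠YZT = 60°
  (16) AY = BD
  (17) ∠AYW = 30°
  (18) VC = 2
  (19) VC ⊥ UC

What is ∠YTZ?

From the given relations: TZ = BC = 15; YZ = BC = 15.
Step 1: By the law of cosines on triangle TZY: TY² = 15² + 15² − 2·15·15·cos(60°) = 225, so TY = 15.
Step 2: By the inverse law of cosines on triangle YTZ: cos(∠YTZ) = (15² + 15² − 15²) / (2·15·15) = 225/450 = 0.5, so ∠YTZ = 60°.

Therefore, the measure of angle ∠YTZ = 60°.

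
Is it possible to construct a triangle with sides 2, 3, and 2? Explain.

For three segments to close into a triangle, no single side can be as long as the other two combined.
The longest side is 3, and 2 + 2 = 4 > 3.
A triangle can be formed.

Yes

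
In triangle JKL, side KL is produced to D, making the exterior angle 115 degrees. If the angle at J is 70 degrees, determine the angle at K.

By the exterior angle theorem: exterior angle = sum of remote interior angles.
115 = 70 + angle K
angle K = 115 - 70 = 45 degrees

45 degrees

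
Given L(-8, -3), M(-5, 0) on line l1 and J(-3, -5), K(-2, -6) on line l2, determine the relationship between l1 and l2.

Slope of line 1: m1 = (0 - -3)/(-5 - -8) = 3/3 = 1
Slope of line 2: m2 = (-6 - -5)/(-2 - -3) = -1/1 = -1
m1 * m2 = -1, so perpendicular.

Perpendicular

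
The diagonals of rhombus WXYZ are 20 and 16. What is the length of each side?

In a rhombus, the diagonals bisect each other perpendicularly, creating four congruent right triangles.
Each triangle has legs 10 (half of 20) and 8 (half of 16).
The hypotenuse of each right triangle is a side of the rhombus:
side = sqrt(10^2 + 8^2) = sqrt(164) = 2*sqrt(41)

2*sqrt(41)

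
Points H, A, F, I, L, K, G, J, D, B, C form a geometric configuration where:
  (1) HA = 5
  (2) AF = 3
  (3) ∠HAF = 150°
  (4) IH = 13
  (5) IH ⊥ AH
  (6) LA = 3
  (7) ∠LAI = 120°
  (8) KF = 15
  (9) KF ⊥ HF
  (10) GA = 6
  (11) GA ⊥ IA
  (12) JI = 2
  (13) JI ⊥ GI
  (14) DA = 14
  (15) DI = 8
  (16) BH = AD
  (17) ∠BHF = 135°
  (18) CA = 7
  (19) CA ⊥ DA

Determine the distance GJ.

Step 1: By the law of cosines on triangle IHA: IA² = 13² + 5² − 2·13·5·cos(90°) = 194, so IA = √194.
Step 2: By the law of cosines on triangle GAI: GI² = 6² + √194² − 2·6·√194·cos(90°) = 230, so GI ≈ 15.17.
Step 3: By the law of cosines on triangle GIJ: GJ² = 15.17² + 2² − 2·15.17·2·cos(90°) = 234, so GJ = 3·√26.

Therefore, the length of GJ = 3·√26.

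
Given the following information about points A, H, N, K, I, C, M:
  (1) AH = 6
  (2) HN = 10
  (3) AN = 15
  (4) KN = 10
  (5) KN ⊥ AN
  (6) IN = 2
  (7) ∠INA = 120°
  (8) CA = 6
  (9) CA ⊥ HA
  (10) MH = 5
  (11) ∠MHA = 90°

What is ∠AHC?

Step 1: By the law of cosines on triangle HAC: HC² = 6² + 6² − 2·6·6·cos(90°) = 72, so HC = 6·√2.
Step 2: By the inverse law of cosines on triangle AHC: cos(∠AHC) = (6² + (6·√2)² − 6²) / (2·6·6·√2) = 72/101.82 = 0.7071, so ∠AHC = 45°.

Therefore, the measure of angle ∠AHC = 45°.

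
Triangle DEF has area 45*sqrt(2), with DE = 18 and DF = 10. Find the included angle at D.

From the SAS area formula Area = (1/2)ab sin(C), rearranging gives sin(C) = 2*Area/(ab).
sin(C) = 2 * 45*sqrt(2) / (180) = sqrt(2)/2.
Therefore C = arcsin(sqrt(2)/2) = 45°.
Since sin(180° - C) = sin(C), the obtuse angle 135° gives the same area, so C = 45° or C = 135°.

45° or 135°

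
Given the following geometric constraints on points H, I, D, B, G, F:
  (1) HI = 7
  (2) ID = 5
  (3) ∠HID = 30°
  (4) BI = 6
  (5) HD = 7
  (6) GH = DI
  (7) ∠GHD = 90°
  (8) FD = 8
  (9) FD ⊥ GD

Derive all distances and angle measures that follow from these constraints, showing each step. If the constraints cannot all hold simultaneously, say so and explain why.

These constraints are not satisfiable: (1), (2) and (3) already determine HD: by the law of cosines HD² = 7² + 5² − 2·7·5·cos(30°) = 13.38, so HD ≈ 3.66, which contradicts (5) HD = 7. No planar figure meets all of them, so nothing further can be derived.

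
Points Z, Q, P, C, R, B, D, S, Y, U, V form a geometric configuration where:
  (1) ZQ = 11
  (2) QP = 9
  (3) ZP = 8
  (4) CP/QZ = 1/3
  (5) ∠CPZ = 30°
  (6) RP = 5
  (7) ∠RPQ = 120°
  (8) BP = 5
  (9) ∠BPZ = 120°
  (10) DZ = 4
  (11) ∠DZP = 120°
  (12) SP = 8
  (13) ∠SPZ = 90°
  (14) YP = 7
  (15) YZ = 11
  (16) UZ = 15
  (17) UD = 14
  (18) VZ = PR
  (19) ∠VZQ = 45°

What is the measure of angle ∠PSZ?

Step 1: By the law of cosines on triangle SPZ: SZ² = 8² + 8² − 2·8·8·cos(90°) = 128, so SZ = 8·√2.
Step 2: By the inverse law of cosines on triangle PSZ: cos(∠PSZ) = (8² + (8·√2)² − 8²) / (2·8·8·√2) = 128/181.02 = 0.7071, so ∠PSZ = 45°.

Therefore, the measure of angle ∠PSZ = 45°.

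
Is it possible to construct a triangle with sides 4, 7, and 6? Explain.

For three segments to close into a triangle, no single side can be as long as the other two combined.
The longest side is 7, and 4 + 6 = 10 > 7.
A triangle can be formed.

Yes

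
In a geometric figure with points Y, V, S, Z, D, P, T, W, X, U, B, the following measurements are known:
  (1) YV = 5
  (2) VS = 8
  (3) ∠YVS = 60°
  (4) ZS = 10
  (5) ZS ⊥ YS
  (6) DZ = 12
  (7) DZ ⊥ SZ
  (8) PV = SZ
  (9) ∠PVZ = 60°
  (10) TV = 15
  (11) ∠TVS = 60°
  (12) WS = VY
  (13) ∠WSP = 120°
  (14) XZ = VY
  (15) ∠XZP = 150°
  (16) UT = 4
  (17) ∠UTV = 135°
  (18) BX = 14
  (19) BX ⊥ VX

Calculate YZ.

Step 1: By the law of cosines on triangle SVY: SY² = 8² + 5² − 2·8·5·cos(60°) = 49, so SY = 7.
Step 2: By the law of cosines on triangle YSZ: YZ² = 7² + 10² − 2·7·10·cos(90°) = 149, so YZ = √149.

Therefore, the length of YZ = √149.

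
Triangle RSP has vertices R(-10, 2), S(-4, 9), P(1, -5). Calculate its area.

Using the Shoelace formula for a triangle:
Area = (1/2)|x0(y1 - y2) + x1(y2 - y0) + x2(y0 - y1)|
Area = (1/2)|-10(9 - -5) + -4(-5 - 2) + 1(2 - 9)|
Area = (1/2)|-140 + 28 + -7|
Area = (1/2)|-119|
Area = (1/2)(119)
Area = 119/2

119/2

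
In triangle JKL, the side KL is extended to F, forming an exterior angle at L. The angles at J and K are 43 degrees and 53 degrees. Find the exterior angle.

By the exterior angle theorem, an exterior angle of a triangle equals the sum of the two remote interior angles.
Exterior angle = angle J + angle K
Exterior angle = 43 + 53 = 96 degrees

96 degrees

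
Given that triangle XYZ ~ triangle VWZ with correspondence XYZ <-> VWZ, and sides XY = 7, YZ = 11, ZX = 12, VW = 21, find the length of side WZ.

k = 21/7 = 3. WZ = 3 * 11 = 33.

33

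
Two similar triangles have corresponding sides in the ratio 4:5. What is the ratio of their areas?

Area scales with the square of linear dimensions. If every length is multiplied by 4/5, then the area is multiplied by (4/5)^2 = 16/25.
The area ratio is 16:25.

16:25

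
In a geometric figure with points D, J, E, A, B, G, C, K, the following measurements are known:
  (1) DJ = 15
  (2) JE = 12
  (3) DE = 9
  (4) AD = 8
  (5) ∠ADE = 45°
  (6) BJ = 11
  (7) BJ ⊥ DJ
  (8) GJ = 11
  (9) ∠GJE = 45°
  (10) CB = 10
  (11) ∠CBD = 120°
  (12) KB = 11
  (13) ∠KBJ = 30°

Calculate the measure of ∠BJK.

Step 1: By the law of cosines on triangle JBK: JK² = 11² + 11² − 2·11·11·cos(30°) = 32.42, so JK ≈ 5.69.
Step 2: By the inverse law of cosines on triangle BJK: cos(∠BJK) = (11² + 5.69² − 11²) / (2·11·5.69) = 32.42/125.27 = 0.2588, so ∠BJK = 75°.

Therefore, the measure of angle ∠BJK = 75°.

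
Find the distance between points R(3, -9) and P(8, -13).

The horizontal distance is |8 - 3| = 5 and the vertical distance is |-13 - -9| = 4.
By the Pythagorean theorem, d = sqrt(5^2 + 4^2) = sqrt(41).

sqrt(41)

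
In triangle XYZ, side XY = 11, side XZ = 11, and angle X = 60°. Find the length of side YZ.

Law of cosines: YZ^2 = 11^2 + 11^2 - 2(11)(11)cos(60°) = 121, so YZ = 11.

11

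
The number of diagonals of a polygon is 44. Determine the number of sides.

Using d = n(n - 3)/2, we solve 44 = n(n - 3)/2.
So n(n - 3) = 88.
Testing n = 11: 11 * 8 = 88 = 88. Correct.
The polygon has 11 sides.

11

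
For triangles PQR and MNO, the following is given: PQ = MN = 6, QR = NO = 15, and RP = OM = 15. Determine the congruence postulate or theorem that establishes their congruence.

The given information matches SSS: All three pairs of corresponding sides are equal (Side-Side-Side).

SSS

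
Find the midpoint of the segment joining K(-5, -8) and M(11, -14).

The midpoint is the average of the coordinates:
x: (-5 + 11)/2 = 3
y: (-8 + -14)/2 = -11
Midpoint = (3, -11)

(3, -11)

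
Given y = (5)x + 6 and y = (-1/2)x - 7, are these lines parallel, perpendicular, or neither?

Slope of line 1: m1 = 5
Slope of line 2: m2 = -1/2
m1 != m2 (5 != -1/2), so not parallel.
m1 * m2 = (5) * (-1/2) = -5/2 != -1, so not perpendicular.
The lines are neither parallel nor perpendicular.

Neither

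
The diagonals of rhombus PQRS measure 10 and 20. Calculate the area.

Area of a rhombus = (d1 * d2) / 2
Area = (10 * 20) / 2
Area = 200 / 2
Area = 100

100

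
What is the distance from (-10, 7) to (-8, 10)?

d = sqrt((-8 - -10)^2 + (10 - 7)^2)
d = sqrt(2^2 + 3^2)
d = sqrt(4 + 9)
d = sqrt(13)

sqrt(13)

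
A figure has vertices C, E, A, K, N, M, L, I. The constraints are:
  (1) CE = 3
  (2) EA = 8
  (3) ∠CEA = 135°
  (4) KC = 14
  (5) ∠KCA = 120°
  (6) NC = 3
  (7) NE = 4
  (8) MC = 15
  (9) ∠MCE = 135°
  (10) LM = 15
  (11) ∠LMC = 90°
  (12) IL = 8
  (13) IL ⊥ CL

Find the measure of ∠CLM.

Step 1: By the law of cosines on triangle LMC: LC² = 15² + 15² − 2·15·15·cos(90°) = 450, so LC = 15·√2.
Step 2: By the inverse law of cosines on triangle CLM: cos(∠CLM) = ((15·√2)² + 15² − 15²) / (2·15·√2·15) = 450/636.4 = 0.7071, so ∠CLM = 45°.

Therefore, the measure of angle ∠CLM = 45°.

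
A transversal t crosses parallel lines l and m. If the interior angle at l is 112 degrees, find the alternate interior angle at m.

Alternate interior angles are equal: 112 degrees.

112 degrees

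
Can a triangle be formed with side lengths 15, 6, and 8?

No.
The triangle inequality is violated: 6 + 8 = 14 ≤ 15.
These lengths cannot form a triangle.

No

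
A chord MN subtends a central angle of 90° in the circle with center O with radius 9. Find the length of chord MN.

Chord = 2(9) sin(45°) = 9*sqrt(2)

9*sqrt(2)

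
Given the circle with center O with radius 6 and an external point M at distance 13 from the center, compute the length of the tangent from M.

Let T be the point of tangency. Then OT ⊥ MT (radius ⊥ tangent).
In right triangle OTM: OM² = OT² + MT²
13² = 6² + MT²
MT² = 133, MT = sqrt(133)

sqrt(133)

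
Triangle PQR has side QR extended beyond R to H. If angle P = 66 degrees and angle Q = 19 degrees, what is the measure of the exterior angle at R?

Exterior angle = 66 + 19 = 85 degrees (exterior angle theorem).

85 degrees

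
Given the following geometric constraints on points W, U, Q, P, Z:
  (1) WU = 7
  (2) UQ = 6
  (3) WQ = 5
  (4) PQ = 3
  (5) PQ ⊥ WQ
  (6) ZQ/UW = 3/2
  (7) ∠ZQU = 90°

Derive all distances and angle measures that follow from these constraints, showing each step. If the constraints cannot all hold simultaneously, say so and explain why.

The constraints are consistent.

From the given relations:
  ZQ = 3/2·UW = 3/2·7 ≈ 10.5

Step 1: From WQ = 5, QP = 3, and ∠WQP = 90°, by the law of cosines:
  WP² = WQ² + QP² - 2·WQ·QP·cos(90°) = 25 + 9 - 0 = 34
  WP = √34

Step 2: From UQ = 6, QZ = 10.5, and ∠UQZ = 90°, by the law of cosines:
  UZ² = UQ² + QZ² - 2·UQ·QZ·cos(90°) = 36 + 110.2 - 0 = 146.2
  UZ ≈ 12.09

Step 3: From WQ = 5, WU = 7, QU = 6, by the inverse law of cosines:
  cos(∠QWU) = (WQ² + WU² - QU²) / (2·WQ·WU)
  ∠QWU = 57.12°

Step 4: From UQ = 6, UW = 7, QW = 5, by the inverse law of cosines:
  cos(∠QUW) = (UQ² + UW² - QW²) / (2·UQ·UW)
  ∠QUW = 44.42°

Step 5: From QU = 6, QW = 5, UW = 7, by the inverse law of cosines:
  cos(∠UQW) = (QU² + QW² - UW²) / (2·QU·QW)
  ∠UQW = 78.46°

Step 6: From WP = √34, WQ = 5, PQ = 3, by the inverse law of cosines:
  cos(∠PWQ) = (WP² + WQ² - PQ²) / (2·WP·WQ)
  ∠PWQ = 30.96°

Step 7: From UQ = 6, UZ = 12.09, QZ = 10.5, by the inverse law of cosines:
  cos(∠QUZ) = (UQ² + UZ² - QZ²) / (2·UQ·UZ)
  ∠QUZ = 60.26°

Step 8: From PQ = 3, PW = √34, QW = 5, by the inverse law of cosines:
  cos(∠QPW) = (PQ² + PW² - QW²) / (2·PQ·PW)
  ∠QPW = 59.04°

Step 9: From ZQ = 10.5, ZU = 12.09, QU = 6, by the inverse law of cosines:
  cos(∠QZU) = (ZQ² + ZU² - QU²) / (2·ZQ·ZU)
  ∠QZU = 29.74°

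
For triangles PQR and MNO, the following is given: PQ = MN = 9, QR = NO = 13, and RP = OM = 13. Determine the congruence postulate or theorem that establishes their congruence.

Consider the given information: PQ = MN = 9, QR = NO = 13, and RP = OM = 13
This is not ASA or HL: ASA requires two angles and the side between them. HL only applies to right triangles with matching hypotenuse and leg.
The correct criterion is SSS. All three pairs of corresponding sides are equal (Side-Side-Side).

SSS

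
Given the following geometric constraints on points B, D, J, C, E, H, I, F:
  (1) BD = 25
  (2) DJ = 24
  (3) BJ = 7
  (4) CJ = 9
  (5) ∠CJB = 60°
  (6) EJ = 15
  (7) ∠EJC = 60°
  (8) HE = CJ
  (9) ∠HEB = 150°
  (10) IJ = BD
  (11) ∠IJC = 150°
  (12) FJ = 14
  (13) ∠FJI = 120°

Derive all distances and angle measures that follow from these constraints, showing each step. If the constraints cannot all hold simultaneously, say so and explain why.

The constraints are consistent.

From the given relations:
  HE = CJ = 9
  IJ = BD = 25

Step 1: From BJ = 7, JC = 9, and ∠BJC = 60°, by the law of cosines:
  BC² = BJ² + JC² - 2·BJ·JC·cos(60°) = 49 + 81 - 63 = 67
  BC = √67

Step 2: From CJ = 9, JE = 15, and ∠CJE = 60°, by the law of cosines:
  CE² = CJ² + JE² - 2·CJ·JE·cos(60°) = 81 + 225 - 135 = 171
  CE = 3·√19

Step 3: From CJ = 9, JI = 25, and ∠CJI = 150°, by the law of cosines:
  CI² = CJ² + JI² - 2·CJ·JI·cos(150°) = 81 + 625 + 389.7 = 1096
  CI ≈ 33.1

Step 4: From IJ = 25, JF = 14, and ∠IJF = 120°, by the law of cosines:
  IF² = IJ² + JF² - 2·IJ·JF·cos(120°) = 625 + 196 + 350 = 1171
  IF ≈ 34.22

Step 5: From BD = 25, BJ = 7, DJ = 24, by the inverse law of cosines:
  cos(∠DBJ) = (BD² + BJ² - DJ²) / (2·BD·BJ)
  ∠DBJ = 73.74°

Step 6: From DB = 25, DJ = 24, BJ = 7, by the inverse law of cosines:
  cos(∠BDJ) = (DB² + DJ² - BJ²) / (2·DB·DJ)
  ∠BDJ = 16.26°

Step 7: From JB = 7, JD = 24, BD = 25, by the inverse law of cosines:
  cos(∠BJD) = (JB² + JD² - BD²) / (2·JB·JD)
  ∠BJD = 90°

Step 8: From BC = √67, BJ = 7, CJ = 9, by the inverse law of cosines:
  cos(∠CBJ) = (BC² + BJ² - CJ²) / (2·BC·BJ)
  ∠CBJ = 72.22°

Step 9: From CB = √67, CJ = 9, BJ = 7, by the inverse law of cosines:
  cos(∠BCJ) = (CB² + CJ² - BJ²) / (2·CB·CJ)
  ∠BCJ = 47.78°

Step 10: From CE = 3·√19, CJ = 9, EJ = 15, by the inverse law of cosines:
  cos(∠ECJ) = (CE² + CJ² - EJ²) / (2·CE·CJ)
  ∠ECJ = 83.41°

Step 11: From CI = 33.1, CJ = 9, IJ = 25, by the inverse law of cosines:
  cos(∠ICJ) = (CI² + CJ² - IJ²) / (2·CI·CJ)
  ∠ICJ = 22.19°

Step 12: From EC = 3·√19, EJ = 15, CJ = 9, by the inverse law of cosines:
  cos(∠CEJ) = (EC² + EJ² - CJ²) / (2·EC·EJ)
  ∠CEJ = 36.59°

Step 13: From IC = 33.1, IJ = 25, CJ = 9, by the inverse law of cosines:
  cos(∠CIJ) = (IC² + IJ² - CJ²) / (2·IC·IJ)
  ∠CIJ = 7.81°

Step 14: From IF = 34.22, IJ = 25, FJ = 14, by the inverse law of cosines:
  cos(∠FIJ) = (IF² + IJ² - FJ²) / (2·IF·IJ)
  ∠FIJ = 20.75°

Step 15: From FI = 34.22, FJ = 14, IJ = 25, by the inverse law of cosines:
  cos(∠IFJ) = (FI² + FJ² - IJ²) / (2·FI·FJ)
  ∠IFJ = 39.25°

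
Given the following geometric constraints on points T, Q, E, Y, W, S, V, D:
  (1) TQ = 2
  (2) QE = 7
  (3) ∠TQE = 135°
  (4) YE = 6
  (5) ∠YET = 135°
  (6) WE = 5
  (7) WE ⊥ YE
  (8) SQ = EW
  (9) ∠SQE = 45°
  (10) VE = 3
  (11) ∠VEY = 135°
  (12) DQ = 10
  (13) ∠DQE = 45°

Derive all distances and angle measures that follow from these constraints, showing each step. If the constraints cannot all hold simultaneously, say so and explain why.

The constraints are consistent.

From the given relations:
  SQ = EW = 5

Step 1: From TQ = 2, QE = 7, and ∠TQE = 135°, by the law of cosines:
  TE² = TQ² + QE² - 2·TQ·QE·cos(135°) = 4 + 49 + 19.8 = 72.8
  TE ≈ 8.53

Step 2: From EQ = 7, QS = 5, and ∠EQS = 45°, by the law of cosines:
  ES² = EQ² + QS² - 2·EQ·QS·cos(45°) = 49 + 25 - 49.5 = 24.5
  ES ≈ 4.95

Step 3: From EQ = 7, QD = 10, and ∠EQD = 45°, by the law of cosines:
  ED² = EQ² + QD² - 2·EQ·QD·cos(45°) = 49 + 100 - 98.99 = 50.01
  ED ≈ 7.07

Step 4: From YE = 6, EW = 5, and ∠YEW = 90°, by the law of cosines:
  YW² = YE² + EW² - 2·YE·EW·cos(90°) = 36 + 25 - 0 = 61
  YW = √61

Step 5: From YE = 6, EV = 3, and ∠YEV = 135°, by the law of cosines:
  YV² = YE² + EV² - 2·YE·EV·cos(135°) = 36 + 9 + 25.46 = 70.46
  YV ≈ 8.39

Step 6: From TE = 8.53, EY = 6, and ∠TEY = 135°, by the law of cosines:
  TY² = TE² + EY² - 2·TE·EY·cos(135°) = 72.8 + 36 + 72.4 = 181.2
  TY ≈ 13.46

Step 7: From TE = 8.53, TQ = 2, EQ = 7, by the inverse law of cosines:
  cos(∠ETQ) = (TE² + TQ² - EQ²) / (2·TE·TQ)
  ∠ETQ = 35.46°

Step 8: From ED = 7.07, EQ = 7, DQ = 10, by the inverse law of cosines:
  cos(∠DEQ) = (ED² + EQ² - DQ²) / (2·ED·EQ)
  ∠DEQ = 90.58°

Step 9: From EQ = 7, ES = 4.95, QS = 5, by the inverse law of cosines:
  cos(∠QES) = (EQ² + ES² - QS²) / (2·EQ·ES)
  ∠QES = 45.58°

Step 10: From EQ = 7, ET = 8.53, QT = 2, by the inverse law of cosines:
  cos(∠QET) = (EQ² + ET² - QT²) / (2·EQ·ET)
  ∠QET = 9.54°

Step 11: From YE = 6, YV = 8.39, EV = 3, by the inverse law of cosines:
  cos(∠EYV) = (YE² + YV² - EV²) / (2·YE·YV)
  ∠EYV = 14.64°

Step 12: From YE = 6, YW = √61, EW = 5, by the inverse law of cosines:
  cos(∠EYW) = (YE² + YW² - EW²) / (2·YE·YW)
  ∠EYW = 39.81°

Step 13: From WE = 5, WY = √61, EY = 6, by the inverse law of cosines:
  cos(∠EWY) = (WE² + WY² - EY²) / (2·WE·WY)
  ∠EWY = 50.19°

Step 14: From SE = 4.95, SQ = 5, EQ = 7, by the inverse law of cosines:
  cos(∠ESQ) = (SE² + SQ² - EQ²) / (2·SE·SQ)
  ∠ESQ = 89.42°

Step 15: From VE = 3, VY = 8.39, EY = 6, by the inverse law of cosines:
  cos(∠EVY) = (VE² + VY² - EY²) / (2·VE·VY)
  ∠EVY = 30.36°

Step 16: From DE = 7.07, DQ = 10, EQ = 7, by the inverse law of cosines:
  cos(∠EDQ) = (DE² + DQ² - EQ²) / (2·DE·DQ)
  ∠EDQ = 44.42°

Step 17: From TE = 8.53, TY = 13.46, EY = 6, by the inverse law of cosines:
  cos(∠ETY) = (TE² + TY² - EY²) / (2·TE·TY)
  ∠ETY = 18.37°

Step 18: From YE = 6, YT = 13.46, ET = 8.53, by the inverse law of cosines:
  cos(∠EYT) = (YE² + YT² - ET²) / (2·YE·YT)
  ∠EYT = 26.63°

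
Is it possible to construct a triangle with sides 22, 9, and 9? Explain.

Check the triangle inequality: 9 + 9 = 18 ≤ 22.
Since the sum of two sides does not exceed the third, no triangle can be formed.

No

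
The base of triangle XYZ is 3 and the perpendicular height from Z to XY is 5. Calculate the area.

A triangle's area is half the area of a rectangle with the same base and height.
Area = (1/2) * 3 * 5 = 15/2.

15/2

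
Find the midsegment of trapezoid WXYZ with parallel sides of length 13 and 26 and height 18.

The midsegment (median) of a trapezoid connects the midpoints of the non-parallel sides.
Its length is the average of the two bases: (13 + 26) / 2 = 39/2.

39/2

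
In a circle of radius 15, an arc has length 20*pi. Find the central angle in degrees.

θ = 360 × 20*pi / (2π × 15) = 240° (rearranging arc length formula).

240°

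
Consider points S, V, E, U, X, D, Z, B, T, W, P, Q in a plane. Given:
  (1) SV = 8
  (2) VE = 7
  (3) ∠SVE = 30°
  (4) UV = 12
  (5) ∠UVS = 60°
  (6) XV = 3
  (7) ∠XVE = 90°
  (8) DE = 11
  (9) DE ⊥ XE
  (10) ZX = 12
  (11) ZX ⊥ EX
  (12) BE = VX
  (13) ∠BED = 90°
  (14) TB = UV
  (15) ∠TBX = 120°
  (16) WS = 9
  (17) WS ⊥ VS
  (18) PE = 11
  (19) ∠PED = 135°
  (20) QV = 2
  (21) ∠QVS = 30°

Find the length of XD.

Step 1: By the law of cosines on triangle EVX: EX² = 7² + 3² − 2·7·3·cos(90°) = 58, so EX = √58.
Step 2: By the law of cosines on triangle XED: XD² = √58² + 11² − 2·√58·11·cos(90°) = 179, so XD = √179.

Therefore, the length of XD = √179.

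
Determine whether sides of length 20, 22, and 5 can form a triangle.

For three segments to close into a triangle, no single side can be as long as the other two combined.
The longest side is 22, and 5 + 20 = 25 > 22.
A triangle can be formed.

Yes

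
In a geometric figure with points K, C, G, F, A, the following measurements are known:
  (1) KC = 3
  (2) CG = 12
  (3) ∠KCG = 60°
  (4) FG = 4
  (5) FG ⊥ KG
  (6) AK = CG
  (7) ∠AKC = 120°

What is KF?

Step 1: By the law of cosines on triangle GCK: GK² = 12² + 3² − 2·12·3·cos(60°) = 117, so GK = 3·√13.
Step 2: By the law of cosines on triangle KGF: KF² = (3·√13)² + 4² − 2·3·√13·4·cos(90°) = 133, so KF = √133.

Therefore, the length of KF = √133.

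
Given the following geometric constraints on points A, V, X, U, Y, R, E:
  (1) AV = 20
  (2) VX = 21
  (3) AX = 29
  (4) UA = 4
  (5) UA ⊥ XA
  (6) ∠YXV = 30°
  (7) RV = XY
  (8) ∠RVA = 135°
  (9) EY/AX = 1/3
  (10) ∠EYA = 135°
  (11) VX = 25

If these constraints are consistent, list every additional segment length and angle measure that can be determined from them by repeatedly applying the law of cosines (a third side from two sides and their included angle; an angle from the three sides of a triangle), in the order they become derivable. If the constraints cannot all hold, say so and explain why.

These constraints are not satisfiable: (2) VX = 21 and (11) VX = 25 assign two different lengths to the same segment. No planar figure meets all of them, so nothing further can be derived.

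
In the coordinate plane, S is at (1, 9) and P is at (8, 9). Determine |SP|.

d = sqrt((7)^2 + (0)^2) = sqrt(49) = 7

7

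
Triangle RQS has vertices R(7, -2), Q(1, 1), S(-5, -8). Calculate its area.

Shoelace: Area = (1/2)|7(1--8) + 1(-8--2) + -5(-2-1)| = (1/2)(72) = 36

36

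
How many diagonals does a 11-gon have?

The number of diagonals in an n-gon is n(n - 3)/2.
For n = 11: 11(11 - 3)/2 = 11 × 8 / 2 = 44.

44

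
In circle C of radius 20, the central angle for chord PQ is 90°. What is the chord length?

Chord length = 2r sin(θ/2)
= 2 × 20 × sin(90°/2)
= 2 × 20 × sin(45°)
= 20*sqrt(2)

20*sqrt(2)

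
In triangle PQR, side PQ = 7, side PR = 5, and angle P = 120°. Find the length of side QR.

By the law of cosines: QR^2 = PQ^2 + PR^2 - 2*PQ*PR*cos(P)
QR^2 = 7^2 + 5^2 - 2*7*5*cos(120°)
QR^2 = 49 + 25 - 70*(-1/2)
QR^2 = 109
QR = sqrt(109)

sqrt(109)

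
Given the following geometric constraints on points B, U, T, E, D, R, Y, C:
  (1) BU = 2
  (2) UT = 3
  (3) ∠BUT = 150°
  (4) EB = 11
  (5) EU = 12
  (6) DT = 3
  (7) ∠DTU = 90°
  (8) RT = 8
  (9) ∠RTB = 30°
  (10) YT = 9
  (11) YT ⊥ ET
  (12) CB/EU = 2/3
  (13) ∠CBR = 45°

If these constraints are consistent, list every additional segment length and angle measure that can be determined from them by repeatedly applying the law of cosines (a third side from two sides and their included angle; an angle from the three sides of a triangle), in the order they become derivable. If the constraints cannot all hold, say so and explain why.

The constraints are consistent. Derivable facts, in order:
After 1 step:
- BT ≈ 4.84
- UD = 3·√2
- ∠BEU = 8.65°
- ∠BUE = 55.77°
- ∠EBU = 115.58°
After 2 steps:
- BR ≈ 4.51
- ∠BTU = 11.93°
- ∠DUT = 45°
- ∠TBU = 18.07°
- ∠TDU = 45°
After 3 steps:
- RC ≈ 5.77
- ∠BRT = 32.39°
- ∠RBT = 117.61°
After 4 steps:
- ∠BCR = 33.58°
- ∠BRC = 101.42°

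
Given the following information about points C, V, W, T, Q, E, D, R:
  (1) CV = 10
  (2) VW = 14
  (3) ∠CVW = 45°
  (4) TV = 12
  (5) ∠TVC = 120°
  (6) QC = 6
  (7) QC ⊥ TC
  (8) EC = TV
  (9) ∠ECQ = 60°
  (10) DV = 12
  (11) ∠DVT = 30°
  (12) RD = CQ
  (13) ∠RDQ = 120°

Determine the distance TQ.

Step 1: By the law of cosines on triangle CVT: CT² = 10² + 12² − 2·10·12·cos(120°) = 364, so CT = 2·√91.
Step 2: By the law of cosines on triangle TCQ: TQ² = (2·√91)² + 6² − 2·2·√91·6·cos(90°) = 400, so TQ = 20.

Therefore, the length of TQ = 20.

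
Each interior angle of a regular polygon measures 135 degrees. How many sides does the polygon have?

Exterior angle = 180 - 135 = 45. n = 360 / 45 = 8.

8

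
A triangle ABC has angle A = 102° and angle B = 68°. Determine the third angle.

Let angle C = x. Then 102 + 68 + x = 180.
x = 180 - 170 = 10 degrees.

10 degrees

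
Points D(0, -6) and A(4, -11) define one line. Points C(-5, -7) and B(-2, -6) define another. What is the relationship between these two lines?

Slope of line 1: m1 = (-11 - -6)/(4 - 0) = -5/4 = -5/4
Slope of line 2: m2 = (-6 - -7)/(-2 - -5) = 1/3 = 1/3
For parallel lines we need equal slopes: -5/4 != 1/3.
For perpendicular lines we need m1*m2 = -1: (-5/4)(1/3) = -5/12 != -1.
Since neither condition holds, the lines are neither parallel nor perpendicular.

Neither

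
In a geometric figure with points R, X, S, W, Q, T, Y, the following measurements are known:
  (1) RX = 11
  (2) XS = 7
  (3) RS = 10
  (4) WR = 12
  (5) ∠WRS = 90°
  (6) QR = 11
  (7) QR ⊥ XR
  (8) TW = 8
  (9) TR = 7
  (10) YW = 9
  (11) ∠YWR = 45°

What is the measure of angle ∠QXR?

Step 1: By the law of cosines on triangle XRQ: XQ² = 11² + 11² − 2·11·11·cos(90°) = 242, so XQ = 11·√2.
Step 2: By the inverse law of cosines on triangle QXR: cos(∠QXR) = ((11·√2)² + 11² − 11²) / (2·11·√2·11) = 242/342.24 = 0.7071, so ∠QXR = 45°.

Therefore, the measure of angle ∠QXR = 45°.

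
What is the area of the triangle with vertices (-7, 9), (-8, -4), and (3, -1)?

Using the Shoelace formula for a triangle:
Area = (1/2)|x0(y1 - y2) + x1(y2 - y0) + x2(y0 - y1)|
Area = (1/2)|-7(-4 - -1) + -8(-1 - 9) + 3(9 - -4)|
Area = (1/2)|21 + 80 + 39|
Area = (1/2)|140|
Area = (1/2)(140)
Area = 70

70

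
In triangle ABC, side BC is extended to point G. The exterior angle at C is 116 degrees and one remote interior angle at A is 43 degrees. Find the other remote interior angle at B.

By the exterior angle theorem: exterior angle = sum of remote interior angles.
116 = 43 + angle B
angle B = 116 - 43 = 73 degrees

73 degrees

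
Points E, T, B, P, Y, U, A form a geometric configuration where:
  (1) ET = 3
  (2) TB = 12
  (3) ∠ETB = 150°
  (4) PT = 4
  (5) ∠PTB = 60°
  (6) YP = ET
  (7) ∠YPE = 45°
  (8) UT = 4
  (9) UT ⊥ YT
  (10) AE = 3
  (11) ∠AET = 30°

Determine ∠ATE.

Step 1: By the law of cosines on triangle TEA: TA² = 3² + 3² − 2·3·3·cos(30°) = 2.41, so TA ≈ 1.55.
Step 2: By the inverse law of cosines on triangle ATE: cos(∠ATE) = (1.55² + 3² − 3²) / (2·1.55·3) = 2.41/9.32 = 0.2588, so ∠ATE = 75°.

Therefore, the measure of angle ∠ATE = 75°.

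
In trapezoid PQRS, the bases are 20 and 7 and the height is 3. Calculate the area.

Area = (20 + 7) * 3 / 2 = 81 / 2 = 81/2

81/2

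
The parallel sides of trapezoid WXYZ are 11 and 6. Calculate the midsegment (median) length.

The midsegment of a trapezoid = (base1 + base2) / 2
midsegment = (11 + 6) / 2
midsegment = 17 / 2
midsegment = 17/2

17/2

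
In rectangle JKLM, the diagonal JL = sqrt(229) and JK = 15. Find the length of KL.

b = sqrt(d^2 - a^2) = sqrt(229 - 225) = sqrt(4) = 2

2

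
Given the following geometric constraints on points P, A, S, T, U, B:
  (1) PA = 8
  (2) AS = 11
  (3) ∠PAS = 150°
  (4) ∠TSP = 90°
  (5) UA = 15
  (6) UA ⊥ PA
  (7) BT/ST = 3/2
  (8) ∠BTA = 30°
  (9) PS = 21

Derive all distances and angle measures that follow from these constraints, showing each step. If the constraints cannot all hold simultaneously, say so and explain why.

These constraints are not satisfiable: (1), (2) and (3) already determine PS: by the law of cosines PS² = 8² + 11² − 2·8·11·cos(150°) = 337.42, so PS ≈ 18.37, which contradicts (9) PS = 21. No planar figure meets all of them, so nothing further can be derived.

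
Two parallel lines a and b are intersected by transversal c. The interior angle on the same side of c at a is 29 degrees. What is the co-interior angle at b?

Co-interior angles sum to 180: 180 - 29 = 151 degrees.

151 degrees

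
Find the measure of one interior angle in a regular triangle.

Each interior angle of a regular n-gon is (n - 2) * 180 / n.
For n = 3: (3 - 2) * 180 / 3 = 180/3 = 60 degrees.

60 degrees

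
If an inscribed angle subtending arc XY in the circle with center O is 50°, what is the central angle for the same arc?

By the inscribed angle theorem, the central angle is twice the inscribed angle.
Central angle = 2 × 50° = 100°

100°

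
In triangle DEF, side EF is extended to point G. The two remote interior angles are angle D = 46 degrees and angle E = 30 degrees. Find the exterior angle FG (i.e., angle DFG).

By the exterior angle theorem, an exterior angle of a triangle equals the sum of the two remote interior angles.
Exterior angle = angle D + angle E
Exterior angle = 46 + 30 = 76 degrees

76 degrees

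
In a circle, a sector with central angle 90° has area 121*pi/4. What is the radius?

r² = 360 × 121*pi/4 / (π × 90) = 121, so r = 11.

11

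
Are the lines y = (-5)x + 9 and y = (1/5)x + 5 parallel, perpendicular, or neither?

Slope of line 1: m1 = -5
Slope of line 2: m2 = 1/5
m1 * m2 = -1, so perpendicular.

Perpendicular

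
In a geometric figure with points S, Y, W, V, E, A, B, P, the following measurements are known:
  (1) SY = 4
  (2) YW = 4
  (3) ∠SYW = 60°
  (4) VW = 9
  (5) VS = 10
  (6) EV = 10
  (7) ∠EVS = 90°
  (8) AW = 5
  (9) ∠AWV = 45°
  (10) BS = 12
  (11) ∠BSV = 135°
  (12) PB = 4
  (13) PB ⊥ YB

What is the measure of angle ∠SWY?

Step 1: By the law of cosines on triangle WYS: WS² = 4² + 4² − 2·4·4·cos(60°) = 16, so WS = 4.
Step 2: By the inverse law of cosines on triangle SWY: cos(∠SWY) = (4² + 4² − 4²) / (2·4·4) = 16/32 = 0.5, so ∠SWY = 60°.

Therefore, the measure of angle ∠SWY = 60°.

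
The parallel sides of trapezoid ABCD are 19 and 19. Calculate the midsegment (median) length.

The midsegment (median) of a trapezoid connects the midpoints of the non-parallel sides.
Its length is the average of the two bases: (19 + 19) / 2 = 19.

19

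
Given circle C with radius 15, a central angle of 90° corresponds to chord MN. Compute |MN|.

Chord length = 2r sin(θ/2)
= 2 × 15 × sin(90°/2)
= 2 × 15 × sin(45°)
= 15*sqrt(2)

15*sqrt(2)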